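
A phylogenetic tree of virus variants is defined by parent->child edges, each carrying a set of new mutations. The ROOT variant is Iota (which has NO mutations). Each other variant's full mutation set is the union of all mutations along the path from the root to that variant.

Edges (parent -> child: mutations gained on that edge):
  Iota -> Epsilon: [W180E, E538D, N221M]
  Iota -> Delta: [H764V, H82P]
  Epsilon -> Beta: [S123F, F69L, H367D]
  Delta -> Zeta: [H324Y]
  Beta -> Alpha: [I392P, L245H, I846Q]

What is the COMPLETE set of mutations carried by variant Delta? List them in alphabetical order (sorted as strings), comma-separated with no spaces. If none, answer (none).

Answer: H764V,H82P

Derivation:
At Iota: gained [] -> total []
At Delta: gained ['H764V', 'H82P'] -> total ['H764V', 'H82P']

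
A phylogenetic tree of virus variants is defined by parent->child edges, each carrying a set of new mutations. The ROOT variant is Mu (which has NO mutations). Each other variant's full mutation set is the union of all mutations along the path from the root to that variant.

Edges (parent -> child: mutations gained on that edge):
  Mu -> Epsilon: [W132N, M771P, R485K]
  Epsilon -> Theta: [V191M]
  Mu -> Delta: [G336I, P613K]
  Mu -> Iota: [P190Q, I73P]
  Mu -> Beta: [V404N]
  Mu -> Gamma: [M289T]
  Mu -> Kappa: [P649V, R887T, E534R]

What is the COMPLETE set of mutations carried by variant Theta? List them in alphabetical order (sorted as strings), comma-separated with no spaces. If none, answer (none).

Answer: M771P,R485K,V191M,W132N

Derivation:
At Mu: gained [] -> total []
At Epsilon: gained ['W132N', 'M771P', 'R485K'] -> total ['M771P', 'R485K', 'W132N']
At Theta: gained ['V191M'] -> total ['M771P', 'R485K', 'V191M', 'W132N']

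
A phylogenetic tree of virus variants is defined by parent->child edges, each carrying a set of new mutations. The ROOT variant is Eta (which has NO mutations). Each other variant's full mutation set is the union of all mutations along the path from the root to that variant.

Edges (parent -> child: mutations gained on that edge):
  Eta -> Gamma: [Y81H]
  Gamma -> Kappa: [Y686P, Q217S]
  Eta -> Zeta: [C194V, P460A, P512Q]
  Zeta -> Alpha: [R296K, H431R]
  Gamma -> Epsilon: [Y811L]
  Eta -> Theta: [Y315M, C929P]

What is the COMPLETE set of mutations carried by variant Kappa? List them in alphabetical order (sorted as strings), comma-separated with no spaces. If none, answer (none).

At Eta: gained [] -> total []
At Gamma: gained ['Y81H'] -> total ['Y81H']
At Kappa: gained ['Y686P', 'Q217S'] -> total ['Q217S', 'Y686P', 'Y81H']

Answer: Q217S,Y686P,Y81H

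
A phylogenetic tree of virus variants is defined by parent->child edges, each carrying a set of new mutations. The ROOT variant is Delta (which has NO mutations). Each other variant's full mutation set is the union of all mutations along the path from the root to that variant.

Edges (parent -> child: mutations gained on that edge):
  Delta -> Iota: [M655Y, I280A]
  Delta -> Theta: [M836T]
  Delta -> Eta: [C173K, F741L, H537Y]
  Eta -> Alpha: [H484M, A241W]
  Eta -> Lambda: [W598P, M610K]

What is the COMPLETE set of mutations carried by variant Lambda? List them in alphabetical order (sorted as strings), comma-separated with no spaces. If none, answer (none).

At Delta: gained [] -> total []
At Eta: gained ['C173K', 'F741L', 'H537Y'] -> total ['C173K', 'F741L', 'H537Y']
At Lambda: gained ['W598P', 'M610K'] -> total ['C173K', 'F741L', 'H537Y', 'M610K', 'W598P']

Answer: C173K,F741L,H537Y,M610K,W598P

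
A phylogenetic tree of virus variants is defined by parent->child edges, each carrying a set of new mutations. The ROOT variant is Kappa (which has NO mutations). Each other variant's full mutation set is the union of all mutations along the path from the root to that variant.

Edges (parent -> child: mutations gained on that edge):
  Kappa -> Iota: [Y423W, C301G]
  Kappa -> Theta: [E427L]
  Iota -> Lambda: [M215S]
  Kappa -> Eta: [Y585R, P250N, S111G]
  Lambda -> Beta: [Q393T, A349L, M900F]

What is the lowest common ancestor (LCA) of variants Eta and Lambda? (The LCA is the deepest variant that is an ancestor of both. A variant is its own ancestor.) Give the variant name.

Path from root to Eta: Kappa -> Eta
  ancestors of Eta: {Kappa, Eta}
Path from root to Lambda: Kappa -> Iota -> Lambda
  ancestors of Lambda: {Kappa, Iota, Lambda}
Common ancestors: {Kappa}
Walk up from Lambda: Lambda (not in ancestors of Eta), Iota (not in ancestors of Eta), Kappa (in ancestors of Eta)
Deepest common ancestor (LCA) = Kappa

Answer: Kappa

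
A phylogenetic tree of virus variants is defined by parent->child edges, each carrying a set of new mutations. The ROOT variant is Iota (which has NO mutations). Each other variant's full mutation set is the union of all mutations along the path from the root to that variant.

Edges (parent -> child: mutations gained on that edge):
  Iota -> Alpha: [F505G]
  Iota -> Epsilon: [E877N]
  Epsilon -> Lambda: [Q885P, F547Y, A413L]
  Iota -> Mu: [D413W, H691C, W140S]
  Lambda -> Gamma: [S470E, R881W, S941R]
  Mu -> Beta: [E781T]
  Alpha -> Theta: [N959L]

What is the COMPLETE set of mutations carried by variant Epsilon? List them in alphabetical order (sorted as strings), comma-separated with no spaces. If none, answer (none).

At Iota: gained [] -> total []
At Epsilon: gained ['E877N'] -> total ['E877N']

Answer: E877N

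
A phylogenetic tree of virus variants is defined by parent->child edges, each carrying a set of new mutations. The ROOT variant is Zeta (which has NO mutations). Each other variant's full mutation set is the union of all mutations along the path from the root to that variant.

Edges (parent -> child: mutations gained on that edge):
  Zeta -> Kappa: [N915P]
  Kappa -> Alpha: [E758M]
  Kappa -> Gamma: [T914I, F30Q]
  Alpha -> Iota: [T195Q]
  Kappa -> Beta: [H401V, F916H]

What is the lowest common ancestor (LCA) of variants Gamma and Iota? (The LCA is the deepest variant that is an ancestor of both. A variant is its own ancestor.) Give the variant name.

Path from root to Gamma: Zeta -> Kappa -> Gamma
  ancestors of Gamma: {Zeta, Kappa, Gamma}
Path from root to Iota: Zeta -> Kappa -> Alpha -> Iota
  ancestors of Iota: {Zeta, Kappa, Alpha, Iota}
Common ancestors: {Zeta, Kappa}
Walk up from Iota: Iota (not in ancestors of Gamma), Alpha (not in ancestors of Gamma), Kappa (in ancestors of Gamma), Zeta (in ancestors of Gamma)
Deepest common ancestor (LCA) = Kappa

Answer: Kappa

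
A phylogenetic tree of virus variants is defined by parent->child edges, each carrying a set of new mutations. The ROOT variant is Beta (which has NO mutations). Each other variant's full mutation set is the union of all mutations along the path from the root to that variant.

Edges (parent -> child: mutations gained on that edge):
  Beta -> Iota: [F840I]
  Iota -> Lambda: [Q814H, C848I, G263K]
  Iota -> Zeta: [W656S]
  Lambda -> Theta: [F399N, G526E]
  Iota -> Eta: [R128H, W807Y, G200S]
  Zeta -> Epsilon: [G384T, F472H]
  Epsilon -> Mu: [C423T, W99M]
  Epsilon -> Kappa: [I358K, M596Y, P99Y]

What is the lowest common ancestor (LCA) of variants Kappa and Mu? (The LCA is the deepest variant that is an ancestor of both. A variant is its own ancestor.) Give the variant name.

Answer: Epsilon

Derivation:
Path from root to Kappa: Beta -> Iota -> Zeta -> Epsilon -> Kappa
  ancestors of Kappa: {Beta, Iota, Zeta, Epsilon, Kappa}
Path from root to Mu: Beta -> Iota -> Zeta -> Epsilon -> Mu
  ancestors of Mu: {Beta, Iota, Zeta, Epsilon, Mu}
Common ancestors: {Beta, Iota, Zeta, Epsilon}
Walk up from Mu: Mu (not in ancestors of Kappa), Epsilon (in ancestors of Kappa), Zeta (in ancestors of Kappa), Iota (in ancestors of Kappa), Beta (in ancestors of Kappa)
Deepest common ancestor (LCA) = Epsilon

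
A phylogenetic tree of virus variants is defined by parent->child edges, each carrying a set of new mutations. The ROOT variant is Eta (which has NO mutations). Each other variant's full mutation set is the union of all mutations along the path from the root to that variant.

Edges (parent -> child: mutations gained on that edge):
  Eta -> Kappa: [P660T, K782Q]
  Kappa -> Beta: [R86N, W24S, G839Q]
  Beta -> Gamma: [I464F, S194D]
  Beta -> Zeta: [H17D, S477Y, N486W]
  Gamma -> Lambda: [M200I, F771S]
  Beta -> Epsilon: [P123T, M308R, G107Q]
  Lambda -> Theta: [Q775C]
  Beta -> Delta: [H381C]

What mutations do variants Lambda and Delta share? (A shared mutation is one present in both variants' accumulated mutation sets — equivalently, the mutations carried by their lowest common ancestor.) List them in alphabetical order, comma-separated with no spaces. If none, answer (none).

Answer: G839Q,K782Q,P660T,R86N,W24S

Derivation:
Accumulating mutations along path to Lambda:
  At Eta: gained [] -> total []
  At Kappa: gained ['P660T', 'K782Q'] -> total ['K782Q', 'P660T']
  At Beta: gained ['R86N', 'W24S', 'G839Q'] -> total ['G839Q', 'K782Q', 'P660T', 'R86N', 'W24S']
  At Gamma: gained ['I464F', 'S194D'] -> total ['G839Q', 'I464F', 'K782Q', 'P660T', 'R86N', 'S194D', 'W24S']
  At Lambda: gained ['M200I', 'F771S'] -> total ['F771S', 'G839Q', 'I464F', 'K782Q', 'M200I', 'P660T', 'R86N', 'S194D', 'W24S']
Mutations(Lambda) = ['F771S', 'G839Q', 'I464F', 'K782Q', 'M200I', 'P660T', 'R86N', 'S194D', 'W24S']
Accumulating mutations along path to Delta:
  At Eta: gained [] -> total []
  At Kappa: gained ['P660T', 'K782Q'] -> total ['K782Q', 'P660T']
  At Beta: gained ['R86N', 'W24S', 'G839Q'] -> total ['G839Q', 'K782Q', 'P660T', 'R86N', 'W24S']
  At Delta: gained ['H381C'] -> total ['G839Q', 'H381C', 'K782Q', 'P660T', 'R86N', 'W24S']
Mutations(Delta) = ['G839Q', 'H381C', 'K782Q', 'P660T', 'R86N', 'W24S']
Intersection: ['F771S', 'G839Q', 'I464F', 'K782Q', 'M200I', 'P660T', 'R86N', 'S194D', 'W24S'] ∩ ['G839Q', 'H381C', 'K782Q', 'P660T', 'R86N', 'W24S'] = ['G839Q', 'K782Q', 'P660T', 'R86N', 'W24S']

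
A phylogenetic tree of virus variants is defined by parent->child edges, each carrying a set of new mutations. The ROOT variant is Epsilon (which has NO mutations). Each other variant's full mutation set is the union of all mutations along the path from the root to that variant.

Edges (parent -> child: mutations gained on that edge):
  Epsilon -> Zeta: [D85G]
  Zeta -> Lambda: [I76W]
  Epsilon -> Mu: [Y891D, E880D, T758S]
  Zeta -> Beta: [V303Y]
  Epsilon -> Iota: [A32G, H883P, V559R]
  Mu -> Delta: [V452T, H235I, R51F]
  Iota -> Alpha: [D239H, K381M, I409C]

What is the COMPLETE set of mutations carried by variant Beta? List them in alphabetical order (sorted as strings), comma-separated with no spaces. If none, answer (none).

Answer: D85G,V303Y

Derivation:
At Epsilon: gained [] -> total []
At Zeta: gained ['D85G'] -> total ['D85G']
At Beta: gained ['V303Y'] -> total ['D85G', 'V303Y']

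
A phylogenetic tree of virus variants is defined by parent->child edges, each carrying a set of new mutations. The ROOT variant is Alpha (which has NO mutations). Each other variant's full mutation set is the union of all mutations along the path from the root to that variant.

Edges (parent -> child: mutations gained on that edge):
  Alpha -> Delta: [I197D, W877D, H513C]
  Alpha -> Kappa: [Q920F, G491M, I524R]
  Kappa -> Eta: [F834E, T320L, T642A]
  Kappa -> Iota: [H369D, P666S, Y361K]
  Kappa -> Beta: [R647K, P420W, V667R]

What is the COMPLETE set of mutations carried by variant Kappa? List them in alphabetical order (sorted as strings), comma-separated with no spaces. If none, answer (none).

At Alpha: gained [] -> total []
At Kappa: gained ['Q920F', 'G491M', 'I524R'] -> total ['G491M', 'I524R', 'Q920F']

Answer: G491M,I524R,Q920F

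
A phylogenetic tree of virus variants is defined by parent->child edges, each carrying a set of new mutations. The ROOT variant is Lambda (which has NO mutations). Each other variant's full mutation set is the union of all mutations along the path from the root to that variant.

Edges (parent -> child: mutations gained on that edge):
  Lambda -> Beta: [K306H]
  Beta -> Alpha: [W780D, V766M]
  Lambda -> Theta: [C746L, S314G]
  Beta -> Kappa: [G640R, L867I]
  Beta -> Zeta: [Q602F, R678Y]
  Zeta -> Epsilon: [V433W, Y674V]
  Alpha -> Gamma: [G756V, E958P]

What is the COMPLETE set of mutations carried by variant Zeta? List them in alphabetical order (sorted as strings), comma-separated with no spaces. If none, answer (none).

At Lambda: gained [] -> total []
At Beta: gained ['K306H'] -> total ['K306H']
At Zeta: gained ['Q602F', 'R678Y'] -> total ['K306H', 'Q602F', 'R678Y']

Answer: K306H,Q602F,R678Y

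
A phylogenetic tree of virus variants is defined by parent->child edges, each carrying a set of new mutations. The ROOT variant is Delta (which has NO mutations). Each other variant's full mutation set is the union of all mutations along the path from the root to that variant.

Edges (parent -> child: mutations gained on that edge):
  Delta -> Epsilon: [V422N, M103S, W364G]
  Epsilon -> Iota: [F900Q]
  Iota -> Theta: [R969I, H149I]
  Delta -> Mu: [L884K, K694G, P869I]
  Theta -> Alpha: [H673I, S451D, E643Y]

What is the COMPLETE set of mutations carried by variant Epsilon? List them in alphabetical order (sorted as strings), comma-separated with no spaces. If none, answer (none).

Answer: M103S,V422N,W364G

Derivation:
At Delta: gained [] -> total []
At Epsilon: gained ['V422N', 'M103S', 'W364G'] -> total ['M103S', 'V422N', 'W364G']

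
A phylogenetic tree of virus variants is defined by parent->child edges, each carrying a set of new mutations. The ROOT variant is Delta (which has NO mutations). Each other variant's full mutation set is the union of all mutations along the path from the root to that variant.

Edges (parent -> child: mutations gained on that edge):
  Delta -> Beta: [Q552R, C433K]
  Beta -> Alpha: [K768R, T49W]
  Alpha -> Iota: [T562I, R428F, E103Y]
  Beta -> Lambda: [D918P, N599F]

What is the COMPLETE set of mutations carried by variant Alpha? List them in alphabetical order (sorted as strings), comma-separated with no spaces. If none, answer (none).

Answer: C433K,K768R,Q552R,T49W

Derivation:
At Delta: gained [] -> total []
At Beta: gained ['Q552R', 'C433K'] -> total ['C433K', 'Q552R']
At Alpha: gained ['K768R', 'T49W'] -> total ['C433K', 'K768R', 'Q552R', 'T49W']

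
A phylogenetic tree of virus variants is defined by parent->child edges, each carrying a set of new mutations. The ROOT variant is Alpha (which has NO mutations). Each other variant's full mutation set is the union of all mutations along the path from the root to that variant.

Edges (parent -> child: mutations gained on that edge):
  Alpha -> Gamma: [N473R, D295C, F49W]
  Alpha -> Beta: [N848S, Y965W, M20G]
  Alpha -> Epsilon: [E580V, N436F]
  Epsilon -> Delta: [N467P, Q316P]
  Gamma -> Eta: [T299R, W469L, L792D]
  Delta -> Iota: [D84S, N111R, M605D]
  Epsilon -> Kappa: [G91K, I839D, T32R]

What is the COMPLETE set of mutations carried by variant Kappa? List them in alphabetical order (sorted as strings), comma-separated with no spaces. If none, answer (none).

At Alpha: gained [] -> total []
At Epsilon: gained ['E580V', 'N436F'] -> total ['E580V', 'N436F']
At Kappa: gained ['G91K', 'I839D', 'T32R'] -> total ['E580V', 'G91K', 'I839D', 'N436F', 'T32R']

Answer: E580V,G91K,I839D,N436F,T32R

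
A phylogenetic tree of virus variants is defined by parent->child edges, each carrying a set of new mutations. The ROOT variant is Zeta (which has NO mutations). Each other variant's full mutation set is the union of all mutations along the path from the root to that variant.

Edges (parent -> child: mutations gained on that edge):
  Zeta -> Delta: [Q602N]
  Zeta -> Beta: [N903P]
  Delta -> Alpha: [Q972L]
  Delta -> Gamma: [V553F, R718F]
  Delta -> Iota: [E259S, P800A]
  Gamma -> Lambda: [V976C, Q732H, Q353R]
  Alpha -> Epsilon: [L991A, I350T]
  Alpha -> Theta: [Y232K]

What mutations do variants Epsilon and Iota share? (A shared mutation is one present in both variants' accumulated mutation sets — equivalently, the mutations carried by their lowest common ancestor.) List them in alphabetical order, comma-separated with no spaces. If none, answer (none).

Accumulating mutations along path to Epsilon:
  At Zeta: gained [] -> total []
  At Delta: gained ['Q602N'] -> total ['Q602N']
  At Alpha: gained ['Q972L'] -> total ['Q602N', 'Q972L']
  At Epsilon: gained ['L991A', 'I350T'] -> total ['I350T', 'L991A', 'Q602N', 'Q972L']
Mutations(Epsilon) = ['I350T', 'L991A', 'Q602N', 'Q972L']
Accumulating mutations along path to Iota:
  At Zeta: gained [] -> total []
  At Delta: gained ['Q602N'] -> total ['Q602N']
  At Iota: gained ['E259S', 'P800A'] -> total ['E259S', 'P800A', 'Q602N']
Mutations(Iota) = ['E259S', 'P800A', 'Q602N']
Intersection: ['I350T', 'L991A', 'Q602N', 'Q972L'] ∩ ['E259S', 'P800A', 'Q602N'] = ['Q602N']

Answer: Q602N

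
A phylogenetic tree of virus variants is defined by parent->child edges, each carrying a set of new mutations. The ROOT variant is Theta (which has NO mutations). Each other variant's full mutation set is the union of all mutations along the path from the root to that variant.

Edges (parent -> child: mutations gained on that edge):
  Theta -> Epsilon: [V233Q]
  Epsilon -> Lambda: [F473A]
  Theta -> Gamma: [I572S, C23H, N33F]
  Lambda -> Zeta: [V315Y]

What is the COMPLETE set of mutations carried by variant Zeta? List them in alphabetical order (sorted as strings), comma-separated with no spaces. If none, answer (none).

Answer: F473A,V233Q,V315Y

Derivation:
At Theta: gained [] -> total []
At Epsilon: gained ['V233Q'] -> total ['V233Q']
At Lambda: gained ['F473A'] -> total ['F473A', 'V233Q']
At Zeta: gained ['V315Y'] -> total ['F473A', 'V233Q', 'V315Y']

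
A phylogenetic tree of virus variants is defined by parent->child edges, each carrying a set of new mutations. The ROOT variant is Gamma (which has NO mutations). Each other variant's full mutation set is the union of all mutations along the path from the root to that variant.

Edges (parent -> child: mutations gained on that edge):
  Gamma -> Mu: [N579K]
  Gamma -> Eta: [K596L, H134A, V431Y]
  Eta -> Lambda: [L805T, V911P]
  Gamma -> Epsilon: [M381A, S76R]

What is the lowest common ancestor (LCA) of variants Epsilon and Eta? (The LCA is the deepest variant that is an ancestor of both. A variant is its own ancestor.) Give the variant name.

Answer: Gamma

Derivation:
Path from root to Epsilon: Gamma -> Epsilon
  ancestors of Epsilon: {Gamma, Epsilon}
Path from root to Eta: Gamma -> Eta
  ancestors of Eta: {Gamma, Eta}
Common ancestors: {Gamma}
Walk up from Eta: Eta (not in ancestors of Epsilon), Gamma (in ancestors of Epsilon)
Deepest common ancestor (LCA) = Gamma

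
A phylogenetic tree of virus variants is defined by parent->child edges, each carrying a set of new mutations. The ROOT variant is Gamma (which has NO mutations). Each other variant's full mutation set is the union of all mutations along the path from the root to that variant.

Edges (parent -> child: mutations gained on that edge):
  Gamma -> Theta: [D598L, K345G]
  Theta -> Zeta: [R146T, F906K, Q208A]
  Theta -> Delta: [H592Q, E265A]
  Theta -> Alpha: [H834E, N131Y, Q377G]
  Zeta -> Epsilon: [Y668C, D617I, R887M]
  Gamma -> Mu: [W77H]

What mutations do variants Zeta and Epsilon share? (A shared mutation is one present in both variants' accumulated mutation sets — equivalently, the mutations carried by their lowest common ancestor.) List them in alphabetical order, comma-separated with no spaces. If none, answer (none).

Answer: D598L,F906K,K345G,Q208A,R146T

Derivation:
Accumulating mutations along path to Zeta:
  At Gamma: gained [] -> total []
  At Theta: gained ['D598L', 'K345G'] -> total ['D598L', 'K345G']
  At Zeta: gained ['R146T', 'F906K', 'Q208A'] -> total ['D598L', 'F906K', 'K345G', 'Q208A', 'R146T']
Mutations(Zeta) = ['D598L', 'F906K', 'K345G', 'Q208A', 'R146T']
Accumulating mutations along path to Epsilon:
  At Gamma: gained [] -> total []
  At Theta: gained ['D598L', 'K345G'] -> total ['D598L', 'K345G']
  At Zeta: gained ['R146T', 'F906K', 'Q208A'] -> total ['D598L', 'F906K', 'K345G', 'Q208A', 'R146T']
  At Epsilon: gained ['Y668C', 'D617I', 'R887M'] -> total ['D598L', 'D617I', 'F906K', 'K345G', 'Q208A', 'R146T', 'R887M', 'Y668C']
Mutations(Epsilon) = ['D598L', 'D617I', 'F906K', 'K345G', 'Q208A', 'R146T', 'R887M', 'Y668C']
Intersection: ['D598L', 'F906K', 'K345G', 'Q208A', 'R146T'] ∩ ['D598L', 'D617I', 'F906K', 'K345G', 'Q208A', 'R146T', 'R887M', 'Y668C'] = ['D598L', 'F906K', 'K345G', 'Q208A', 'R146T']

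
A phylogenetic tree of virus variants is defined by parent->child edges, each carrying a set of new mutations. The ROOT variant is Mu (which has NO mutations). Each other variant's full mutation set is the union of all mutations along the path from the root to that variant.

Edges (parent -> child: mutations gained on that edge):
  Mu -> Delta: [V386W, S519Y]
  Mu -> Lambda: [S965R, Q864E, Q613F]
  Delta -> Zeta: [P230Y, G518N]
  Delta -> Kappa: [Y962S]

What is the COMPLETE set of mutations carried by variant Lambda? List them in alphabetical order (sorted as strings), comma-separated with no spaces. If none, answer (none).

At Mu: gained [] -> total []
At Lambda: gained ['S965R', 'Q864E', 'Q613F'] -> total ['Q613F', 'Q864E', 'S965R']

Answer: Q613F,Q864E,S965R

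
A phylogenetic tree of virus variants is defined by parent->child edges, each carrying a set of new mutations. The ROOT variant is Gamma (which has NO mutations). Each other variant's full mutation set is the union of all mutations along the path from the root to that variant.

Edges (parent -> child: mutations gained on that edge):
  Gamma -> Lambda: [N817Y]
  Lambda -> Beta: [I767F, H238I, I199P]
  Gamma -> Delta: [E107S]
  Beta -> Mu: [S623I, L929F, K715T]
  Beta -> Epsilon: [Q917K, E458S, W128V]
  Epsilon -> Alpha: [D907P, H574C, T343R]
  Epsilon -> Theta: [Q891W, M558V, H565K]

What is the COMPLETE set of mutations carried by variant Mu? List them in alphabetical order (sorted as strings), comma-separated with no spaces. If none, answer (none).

At Gamma: gained [] -> total []
At Lambda: gained ['N817Y'] -> total ['N817Y']
At Beta: gained ['I767F', 'H238I', 'I199P'] -> total ['H238I', 'I199P', 'I767F', 'N817Y']
At Mu: gained ['S623I', 'L929F', 'K715T'] -> total ['H238I', 'I199P', 'I767F', 'K715T', 'L929F', 'N817Y', 'S623I']

Answer: H238I,I199P,I767F,K715T,L929F,N817Y,S623I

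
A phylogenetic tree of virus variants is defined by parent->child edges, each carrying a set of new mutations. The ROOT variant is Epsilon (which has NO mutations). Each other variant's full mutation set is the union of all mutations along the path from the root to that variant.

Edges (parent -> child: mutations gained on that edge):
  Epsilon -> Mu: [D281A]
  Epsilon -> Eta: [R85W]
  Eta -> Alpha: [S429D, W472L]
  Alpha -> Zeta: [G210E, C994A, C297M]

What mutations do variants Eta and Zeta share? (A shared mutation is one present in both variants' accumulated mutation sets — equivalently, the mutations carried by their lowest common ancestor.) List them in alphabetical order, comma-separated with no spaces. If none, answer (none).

Answer: R85W

Derivation:
Accumulating mutations along path to Eta:
  At Epsilon: gained [] -> total []
  At Eta: gained ['R85W'] -> total ['R85W']
Mutations(Eta) = ['R85W']
Accumulating mutations along path to Zeta:
  At Epsilon: gained [] -> total []
  At Eta: gained ['R85W'] -> total ['R85W']
  At Alpha: gained ['S429D', 'W472L'] -> total ['R85W', 'S429D', 'W472L']
  At Zeta: gained ['G210E', 'C994A', 'C297M'] -> total ['C297M', 'C994A', 'G210E', 'R85W', 'S429D', 'W472L']
Mutations(Zeta) = ['C297M', 'C994A', 'G210E', 'R85W', 'S429D', 'W472L']
Intersection: ['R85W'] ∩ ['C297M', 'C994A', 'G210E', 'R85W', 'S429D', 'W472L'] = ['R85W']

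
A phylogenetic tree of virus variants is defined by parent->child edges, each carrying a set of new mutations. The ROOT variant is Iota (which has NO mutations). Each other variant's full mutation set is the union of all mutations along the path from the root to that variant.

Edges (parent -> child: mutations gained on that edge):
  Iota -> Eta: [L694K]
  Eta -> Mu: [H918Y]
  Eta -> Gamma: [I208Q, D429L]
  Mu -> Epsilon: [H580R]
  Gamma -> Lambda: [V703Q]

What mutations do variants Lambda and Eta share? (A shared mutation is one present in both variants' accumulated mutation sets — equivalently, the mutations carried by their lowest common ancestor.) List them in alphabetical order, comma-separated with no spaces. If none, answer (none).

Accumulating mutations along path to Lambda:
  At Iota: gained [] -> total []
  At Eta: gained ['L694K'] -> total ['L694K']
  At Gamma: gained ['I208Q', 'D429L'] -> total ['D429L', 'I208Q', 'L694K']
  At Lambda: gained ['V703Q'] -> total ['D429L', 'I208Q', 'L694K', 'V703Q']
Mutations(Lambda) = ['D429L', 'I208Q', 'L694K', 'V703Q']
Accumulating mutations along path to Eta:
  At Iota: gained [] -> total []
  At Eta: gained ['L694K'] -> total ['L694K']
Mutations(Eta) = ['L694K']
Intersection: ['D429L', 'I208Q', 'L694K', 'V703Q'] ∩ ['L694K'] = ['L694K']

Answer: L694K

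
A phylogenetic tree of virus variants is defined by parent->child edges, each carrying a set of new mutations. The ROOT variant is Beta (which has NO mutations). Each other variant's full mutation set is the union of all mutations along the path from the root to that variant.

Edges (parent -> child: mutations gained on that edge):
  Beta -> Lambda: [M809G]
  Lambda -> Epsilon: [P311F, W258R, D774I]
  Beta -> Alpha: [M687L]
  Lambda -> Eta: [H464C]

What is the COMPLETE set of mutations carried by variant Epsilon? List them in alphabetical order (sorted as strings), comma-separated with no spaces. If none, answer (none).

At Beta: gained [] -> total []
At Lambda: gained ['M809G'] -> total ['M809G']
At Epsilon: gained ['P311F', 'W258R', 'D774I'] -> total ['D774I', 'M809G', 'P311F', 'W258R']

Answer: D774I,M809G,P311F,W258R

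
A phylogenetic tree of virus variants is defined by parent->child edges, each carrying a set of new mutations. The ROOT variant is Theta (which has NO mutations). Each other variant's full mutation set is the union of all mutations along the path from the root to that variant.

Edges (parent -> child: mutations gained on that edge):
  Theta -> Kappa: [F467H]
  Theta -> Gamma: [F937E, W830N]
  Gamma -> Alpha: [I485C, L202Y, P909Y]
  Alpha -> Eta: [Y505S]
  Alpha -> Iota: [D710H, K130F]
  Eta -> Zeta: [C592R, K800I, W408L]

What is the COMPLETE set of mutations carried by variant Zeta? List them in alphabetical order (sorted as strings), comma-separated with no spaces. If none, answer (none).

Answer: C592R,F937E,I485C,K800I,L202Y,P909Y,W408L,W830N,Y505S

Derivation:
At Theta: gained [] -> total []
At Gamma: gained ['F937E', 'W830N'] -> total ['F937E', 'W830N']
At Alpha: gained ['I485C', 'L202Y', 'P909Y'] -> total ['F937E', 'I485C', 'L202Y', 'P909Y', 'W830N']
At Eta: gained ['Y505S'] -> total ['F937E', 'I485C', 'L202Y', 'P909Y', 'W830N', 'Y505S']
At Zeta: gained ['C592R', 'K800I', 'W408L'] -> total ['C592R', 'F937E', 'I485C', 'K800I', 'L202Y', 'P909Y', 'W408L', 'W830N', 'Y505S']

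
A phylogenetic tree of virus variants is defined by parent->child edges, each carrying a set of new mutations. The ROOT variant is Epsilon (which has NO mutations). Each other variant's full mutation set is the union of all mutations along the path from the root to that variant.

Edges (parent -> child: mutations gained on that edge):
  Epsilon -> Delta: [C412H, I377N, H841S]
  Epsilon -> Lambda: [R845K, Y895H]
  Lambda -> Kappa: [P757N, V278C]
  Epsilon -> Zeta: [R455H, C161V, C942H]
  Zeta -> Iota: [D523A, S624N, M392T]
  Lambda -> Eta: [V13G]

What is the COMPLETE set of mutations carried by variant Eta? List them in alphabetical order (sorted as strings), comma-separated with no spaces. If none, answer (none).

At Epsilon: gained [] -> total []
At Lambda: gained ['R845K', 'Y895H'] -> total ['R845K', 'Y895H']
At Eta: gained ['V13G'] -> total ['R845K', 'V13G', 'Y895H']

Answer: R845K,V13G,Y895H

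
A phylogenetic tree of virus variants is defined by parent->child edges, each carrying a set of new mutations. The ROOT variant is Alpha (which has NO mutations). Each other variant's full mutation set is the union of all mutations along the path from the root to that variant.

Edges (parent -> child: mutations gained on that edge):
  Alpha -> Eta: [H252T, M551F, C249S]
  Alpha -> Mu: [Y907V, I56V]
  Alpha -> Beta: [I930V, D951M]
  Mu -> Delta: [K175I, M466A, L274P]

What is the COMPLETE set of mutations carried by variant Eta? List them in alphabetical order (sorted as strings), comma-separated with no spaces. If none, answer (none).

Answer: C249S,H252T,M551F

Derivation:
At Alpha: gained [] -> total []
At Eta: gained ['H252T', 'M551F', 'C249S'] -> total ['C249S', 'H252T', 'M551F']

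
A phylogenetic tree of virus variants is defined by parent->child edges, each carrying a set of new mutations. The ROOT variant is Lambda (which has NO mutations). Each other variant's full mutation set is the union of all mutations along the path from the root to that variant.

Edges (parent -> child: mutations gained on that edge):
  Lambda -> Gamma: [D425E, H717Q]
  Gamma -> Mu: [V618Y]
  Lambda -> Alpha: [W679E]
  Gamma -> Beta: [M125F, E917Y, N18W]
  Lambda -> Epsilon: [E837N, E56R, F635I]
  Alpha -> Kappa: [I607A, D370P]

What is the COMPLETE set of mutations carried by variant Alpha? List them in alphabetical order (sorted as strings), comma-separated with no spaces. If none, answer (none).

Answer: W679E

Derivation:
At Lambda: gained [] -> total []
At Alpha: gained ['W679E'] -> total ['W679E']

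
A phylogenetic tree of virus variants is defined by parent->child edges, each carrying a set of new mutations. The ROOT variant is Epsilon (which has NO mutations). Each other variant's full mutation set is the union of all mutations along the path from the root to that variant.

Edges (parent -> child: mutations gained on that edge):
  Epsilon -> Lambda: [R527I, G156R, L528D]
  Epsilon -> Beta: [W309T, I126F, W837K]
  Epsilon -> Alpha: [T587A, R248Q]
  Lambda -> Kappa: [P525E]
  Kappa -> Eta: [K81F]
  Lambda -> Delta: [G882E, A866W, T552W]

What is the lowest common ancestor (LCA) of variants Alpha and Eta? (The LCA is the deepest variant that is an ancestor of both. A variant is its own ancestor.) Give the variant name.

Answer: Epsilon

Derivation:
Path from root to Alpha: Epsilon -> Alpha
  ancestors of Alpha: {Epsilon, Alpha}
Path from root to Eta: Epsilon -> Lambda -> Kappa -> Eta
  ancestors of Eta: {Epsilon, Lambda, Kappa, Eta}
Common ancestors: {Epsilon}
Walk up from Eta: Eta (not in ancestors of Alpha), Kappa (not in ancestors of Alpha), Lambda (not in ancestors of Alpha), Epsilon (in ancestors of Alpha)
Deepest common ancestor (LCA) = Epsilon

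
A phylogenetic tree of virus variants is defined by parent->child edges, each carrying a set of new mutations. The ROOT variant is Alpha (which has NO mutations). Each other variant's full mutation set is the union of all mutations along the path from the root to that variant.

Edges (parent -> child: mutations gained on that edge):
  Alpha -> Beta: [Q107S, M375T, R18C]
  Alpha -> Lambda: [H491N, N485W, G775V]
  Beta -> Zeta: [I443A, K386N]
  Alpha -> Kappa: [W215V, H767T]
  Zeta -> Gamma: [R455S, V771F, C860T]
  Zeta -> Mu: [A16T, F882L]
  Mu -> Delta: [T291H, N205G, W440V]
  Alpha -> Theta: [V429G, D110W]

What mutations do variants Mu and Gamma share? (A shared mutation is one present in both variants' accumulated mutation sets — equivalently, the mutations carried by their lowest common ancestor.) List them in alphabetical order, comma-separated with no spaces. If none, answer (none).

Answer: I443A,K386N,M375T,Q107S,R18C

Derivation:
Accumulating mutations along path to Mu:
  At Alpha: gained [] -> total []
  At Beta: gained ['Q107S', 'M375T', 'R18C'] -> total ['M375T', 'Q107S', 'R18C']
  At Zeta: gained ['I443A', 'K386N'] -> total ['I443A', 'K386N', 'M375T', 'Q107S', 'R18C']
  At Mu: gained ['A16T', 'F882L'] -> total ['A16T', 'F882L', 'I443A', 'K386N', 'M375T', 'Q107S', 'R18C']
Mutations(Mu) = ['A16T', 'F882L', 'I443A', 'K386N', 'M375T', 'Q107S', 'R18C']
Accumulating mutations along path to Gamma:
  At Alpha: gained [] -> total []
  At Beta: gained ['Q107S', 'M375T', 'R18C'] -> total ['M375T', 'Q107S', 'R18C']
  At Zeta: gained ['I443A', 'K386N'] -> total ['I443A', 'K386N', 'M375T', 'Q107S', 'R18C']
  At Gamma: gained ['R455S', 'V771F', 'C860T'] -> total ['C860T', 'I443A', 'K386N', 'M375T', 'Q107S', 'R18C', 'R455S', 'V771F']
Mutations(Gamma) = ['C860T', 'I443A', 'K386N', 'M375T', 'Q107S', 'R18C', 'R455S', 'V771F']
Intersection: ['A16T', 'F882L', 'I443A', 'K386N', 'M375T', 'Q107S', 'R18C'] ∩ ['C860T', 'I443A', 'K386N', 'M375T', 'Q107S', 'R18C', 'R455S', 'V771F'] = ['I443A', 'K386N', 'M375T', 'Q107S', 'R18C']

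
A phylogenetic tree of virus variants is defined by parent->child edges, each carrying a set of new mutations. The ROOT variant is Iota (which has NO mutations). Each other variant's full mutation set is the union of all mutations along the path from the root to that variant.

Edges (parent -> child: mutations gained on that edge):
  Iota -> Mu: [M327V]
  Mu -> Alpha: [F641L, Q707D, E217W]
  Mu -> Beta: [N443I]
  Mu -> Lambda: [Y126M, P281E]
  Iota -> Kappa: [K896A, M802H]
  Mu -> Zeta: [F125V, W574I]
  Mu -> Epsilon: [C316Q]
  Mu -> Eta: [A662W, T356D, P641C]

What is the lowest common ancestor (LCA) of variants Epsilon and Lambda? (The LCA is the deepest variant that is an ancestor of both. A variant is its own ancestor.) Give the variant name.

Answer: Mu

Derivation:
Path from root to Epsilon: Iota -> Mu -> Epsilon
  ancestors of Epsilon: {Iota, Mu, Epsilon}
Path from root to Lambda: Iota -> Mu -> Lambda
  ancestors of Lambda: {Iota, Mu, Lambda}
Common ancestors: {Iota, Mu}
Walk up from Lambda: Lambda (not in ancestors of Epsilon), Mu (in ancestors of Epsilon), Iota (in ancestors of Epsilon)
Deepest common ancestor (LCA) = Mu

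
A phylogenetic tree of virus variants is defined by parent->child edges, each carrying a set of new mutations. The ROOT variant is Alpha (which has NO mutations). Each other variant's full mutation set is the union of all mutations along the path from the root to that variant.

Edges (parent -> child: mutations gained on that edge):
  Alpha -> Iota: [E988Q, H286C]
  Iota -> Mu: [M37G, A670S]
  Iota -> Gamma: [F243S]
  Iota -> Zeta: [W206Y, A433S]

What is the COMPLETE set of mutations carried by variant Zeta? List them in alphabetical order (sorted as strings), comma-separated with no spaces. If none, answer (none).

At Alpha: gained [] -> total []
At Iota: gained ['E988Q', 'H286C'] -> total ['E988Q', 'H286C']
At Zeta: gained ['W206Y', 'A433S'] -> total ['A433S', 'E988Q', 'H286C', 'W206Y']

Answer: A433S,E988Q,H286C,W206Y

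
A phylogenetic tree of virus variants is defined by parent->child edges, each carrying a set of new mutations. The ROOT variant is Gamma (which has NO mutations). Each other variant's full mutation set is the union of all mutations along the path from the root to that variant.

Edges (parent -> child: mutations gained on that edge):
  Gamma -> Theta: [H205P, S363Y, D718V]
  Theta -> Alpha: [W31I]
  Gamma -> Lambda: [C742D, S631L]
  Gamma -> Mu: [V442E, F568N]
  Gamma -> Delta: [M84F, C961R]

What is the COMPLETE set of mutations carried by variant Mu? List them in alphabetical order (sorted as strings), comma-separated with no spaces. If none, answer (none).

At Gamma: gained [] -> total []
At Mu: gained ['V442E', 'F568N'] -> total ['F568N', 'V442E']

Answer: F568N,V442E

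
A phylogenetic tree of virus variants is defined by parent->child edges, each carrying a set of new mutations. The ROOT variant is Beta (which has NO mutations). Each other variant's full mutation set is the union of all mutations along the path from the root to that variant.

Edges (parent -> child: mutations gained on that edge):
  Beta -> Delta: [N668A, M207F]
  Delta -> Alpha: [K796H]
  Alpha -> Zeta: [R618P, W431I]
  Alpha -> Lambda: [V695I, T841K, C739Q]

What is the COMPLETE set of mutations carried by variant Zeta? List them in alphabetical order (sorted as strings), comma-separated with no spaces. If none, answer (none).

At Beta: gained [] -> total []
At Delta: gained ['N668A', 'M207F'] -> total ['M207F', 'N668A']
At Alpha: gained ['K796H'] -> total ['K796H', 'M207F', 'N668A']
At Zeta: gained ['R618P', 'W431I'] -> total ['K796H', 'M207F', 'N668A', 'R618P', 'W431I']

Answer: K796H,M207F,N668A,R618P,W431I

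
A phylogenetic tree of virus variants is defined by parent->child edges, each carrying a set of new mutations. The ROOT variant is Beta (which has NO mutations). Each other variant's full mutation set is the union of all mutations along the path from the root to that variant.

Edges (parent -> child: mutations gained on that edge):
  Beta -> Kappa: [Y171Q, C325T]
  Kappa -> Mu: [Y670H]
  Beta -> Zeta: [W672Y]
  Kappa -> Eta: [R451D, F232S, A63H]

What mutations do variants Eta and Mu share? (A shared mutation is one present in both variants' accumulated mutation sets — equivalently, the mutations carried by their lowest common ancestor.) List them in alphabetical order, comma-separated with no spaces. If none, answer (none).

Answer: C325T,Y171Q

Derivation:
Accumulating mutations along path to Eta:
  At Beta: gained [] -> total []
  At Kappa: gained ['Y171Q', 'C325T'] -> total ['C325T', 'Y171Q']
  At Eta: gained ['R451D', 'F232S', 'A63H'] -> total ['A63H', 'C325T', 'F232S', 'R451D', 'Y171Q']
Mutations(Eta) = ['A63H', 'C325T', 'F232S', 'R451D', 'Y171Q']
Accumulating mutations along path to Mu:
  At Beta: gained [] -> total []
  At Kappa: gained ['Y171Q', 'C325T'] -> total ['C325T', 'Y171Q']
  At Mu: gained ['Y670H'] -> total ['C325T', 'Y171Q', 'Y670H']
Mutations(Mu) = ['C325T', 'Y171Q', 'Y670H']
Intersection: ['A63H', 'C325T', 'F232S', 'R451D', 'Y171Q'] ∩ ['C325T', 'Y171Q', 'Y670H'] = ['C325T', 'Y171Q']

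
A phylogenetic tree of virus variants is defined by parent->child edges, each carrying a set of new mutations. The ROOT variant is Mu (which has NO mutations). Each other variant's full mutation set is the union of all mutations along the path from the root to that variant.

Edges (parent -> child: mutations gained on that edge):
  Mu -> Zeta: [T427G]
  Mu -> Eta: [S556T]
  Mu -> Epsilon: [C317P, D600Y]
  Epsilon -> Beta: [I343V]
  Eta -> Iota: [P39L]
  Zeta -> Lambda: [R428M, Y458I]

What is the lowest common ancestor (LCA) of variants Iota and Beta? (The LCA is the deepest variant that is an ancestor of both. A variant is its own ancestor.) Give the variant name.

Path from root to Iota: Mu -> Eta -> Iota
  ancestors of Iota: {Mu, Eta, Iota}
Path from root to Beta: Mu -> Epsilon -> Beta
  ancestors of Beta: {Mu, Epsilon, Beta}
Common ancestors: {Mu}
Walk up from Beta: Beta (not in ancestors of Iota), Epsilon (not in ancestors of Iota), Mu (in ancestors of Iota)
Deepest common ancestor (LCA) = Mu

Answer: Mu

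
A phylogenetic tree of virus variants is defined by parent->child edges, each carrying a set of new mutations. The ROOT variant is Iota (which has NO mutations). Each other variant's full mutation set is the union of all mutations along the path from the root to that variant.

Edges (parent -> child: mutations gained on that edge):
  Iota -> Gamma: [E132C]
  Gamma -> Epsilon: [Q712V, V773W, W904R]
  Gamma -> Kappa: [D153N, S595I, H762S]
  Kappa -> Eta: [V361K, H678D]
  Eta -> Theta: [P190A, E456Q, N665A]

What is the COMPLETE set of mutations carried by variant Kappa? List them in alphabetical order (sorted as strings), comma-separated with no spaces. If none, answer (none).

At Iota: gained [] -> total []
At Gamma: gained ['E132C'] -> total ['E132C']
At Kappa: gained ['D153N', 'S595I', 'H762S'] -> total ['D153N', 'E132C', 'H762S', 'S595I']

Answer: D153N,E132C,H762S,S595I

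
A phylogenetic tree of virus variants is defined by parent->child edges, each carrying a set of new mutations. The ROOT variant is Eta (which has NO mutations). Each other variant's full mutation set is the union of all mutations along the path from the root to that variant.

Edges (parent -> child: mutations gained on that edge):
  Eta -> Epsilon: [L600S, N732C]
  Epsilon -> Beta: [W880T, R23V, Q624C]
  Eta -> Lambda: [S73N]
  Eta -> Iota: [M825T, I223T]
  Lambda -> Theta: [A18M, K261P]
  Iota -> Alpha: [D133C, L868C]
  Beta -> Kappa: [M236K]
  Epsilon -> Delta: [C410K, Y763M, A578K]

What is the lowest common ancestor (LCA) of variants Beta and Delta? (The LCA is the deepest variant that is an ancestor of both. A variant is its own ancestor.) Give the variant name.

Answer: Epsilon

Derivation:
Path from root to Beta: Eta -> Epsilon -> Beta
  ancestors of Beta: {Eta, Epsilon, Beta}
Path from root to Delta: Eta -> Epsilon -> Delta
  ancestors of Delta: {Eta, Epsilon, Delta}
Common ancestors: {Eta, Epsilon}
Walk up from Delta: Delta (not in ancestors of Beta), Epsilon (in ancestors of Beta), Eta (in ancestors of Beta)
Deepest common ancestor (LCA) = Epsilon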